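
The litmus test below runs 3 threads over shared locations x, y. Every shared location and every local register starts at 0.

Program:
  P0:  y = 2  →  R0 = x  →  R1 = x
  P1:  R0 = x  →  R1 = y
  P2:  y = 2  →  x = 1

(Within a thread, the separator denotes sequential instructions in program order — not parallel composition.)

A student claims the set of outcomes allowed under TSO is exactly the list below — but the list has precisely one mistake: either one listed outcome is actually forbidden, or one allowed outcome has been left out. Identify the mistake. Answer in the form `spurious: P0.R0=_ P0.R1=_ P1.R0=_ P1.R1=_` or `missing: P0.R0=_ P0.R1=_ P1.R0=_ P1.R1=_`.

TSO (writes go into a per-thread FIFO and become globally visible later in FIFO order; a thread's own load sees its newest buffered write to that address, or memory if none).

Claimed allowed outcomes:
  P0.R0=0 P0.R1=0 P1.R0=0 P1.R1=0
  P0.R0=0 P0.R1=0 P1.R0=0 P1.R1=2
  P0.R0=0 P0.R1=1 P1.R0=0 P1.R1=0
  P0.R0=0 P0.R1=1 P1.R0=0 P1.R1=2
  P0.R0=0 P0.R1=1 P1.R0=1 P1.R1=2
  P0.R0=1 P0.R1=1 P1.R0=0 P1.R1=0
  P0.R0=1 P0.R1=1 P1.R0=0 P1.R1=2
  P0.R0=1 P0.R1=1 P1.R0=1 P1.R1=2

missing: P0.R0=0 P0.R1=0 P1.R0=1 P1.R1=2

outcome vector order: (P0.R0,P0.R1,P1.R0,P1.R1)
[TSO] allowed = {0/0/0/0 0/0/0/2 0/0/1/2 0/1/0/0 0/1/0/2 0/1/1/2 1/1/0/0 1/1/0/2 1/1/1/2}
TSO∖claimed = {0/0/1/2}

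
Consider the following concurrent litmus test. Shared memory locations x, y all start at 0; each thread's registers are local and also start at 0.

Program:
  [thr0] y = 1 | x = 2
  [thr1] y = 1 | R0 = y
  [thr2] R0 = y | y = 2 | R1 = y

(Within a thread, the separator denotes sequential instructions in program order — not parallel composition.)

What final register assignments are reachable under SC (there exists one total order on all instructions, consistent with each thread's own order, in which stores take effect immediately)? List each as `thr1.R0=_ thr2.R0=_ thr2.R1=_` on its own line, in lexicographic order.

thr1.R0=1 thr2.R0=0 thr2.R1=1
thr1.R0=1 thr2.R0=0 thr2.R1=2
thr1.R0=1 thr2.R0=1 thr2.R1=1
thr1.R0=1 thr2.R0=1 thr2.R1=2
thr1.R0=2 thr2.R0=0 thr2.R1=1
thr1.R0=2 thr2.R0=0 thr2.R1=2
thr1.R0=2 thr2.R0=1 thr2.R1=1
thr1.R0=2 thr2.R0=1 thr2.R1=2

outcome vector order: (thr1.R0,thr2.R0,thr2.R1)
|SC outcomes| = 8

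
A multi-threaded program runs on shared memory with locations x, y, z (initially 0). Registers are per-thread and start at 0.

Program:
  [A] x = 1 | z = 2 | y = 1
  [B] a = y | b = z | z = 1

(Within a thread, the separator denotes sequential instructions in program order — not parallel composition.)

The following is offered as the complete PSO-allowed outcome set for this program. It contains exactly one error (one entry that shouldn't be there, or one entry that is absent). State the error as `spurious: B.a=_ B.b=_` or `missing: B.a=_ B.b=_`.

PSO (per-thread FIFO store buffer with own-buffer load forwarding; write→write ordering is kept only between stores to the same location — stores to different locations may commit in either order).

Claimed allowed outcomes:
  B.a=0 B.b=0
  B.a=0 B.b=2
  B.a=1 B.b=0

outcome vector order: (B.a,B.b)
PSO: 4 outcomes — {(0,0), (0,2), (1,0), (1,2)}
PSO∖claimed = {(1,2)}

missing: B.a=1 B.b=2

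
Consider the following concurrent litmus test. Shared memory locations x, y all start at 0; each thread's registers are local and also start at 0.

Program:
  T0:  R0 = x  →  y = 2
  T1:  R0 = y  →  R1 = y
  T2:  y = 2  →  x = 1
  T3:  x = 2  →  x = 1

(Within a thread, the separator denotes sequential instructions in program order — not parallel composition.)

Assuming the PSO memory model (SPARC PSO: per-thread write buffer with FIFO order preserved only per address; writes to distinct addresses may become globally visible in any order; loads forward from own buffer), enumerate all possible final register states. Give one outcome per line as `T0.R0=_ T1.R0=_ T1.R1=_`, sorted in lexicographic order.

T0.R0=0 T1.R0=0 T1.R1=0
T0.R0=0 T1.R0=0 T1.R1=2
T0.R0=0 T1.R0=2 T1.R1=2
T0.R0=1 T1.R0=0 T1.R1=0
T0.R0=1 T1.R0=0 T1.R1=2
T0.R0=1 T1.R0=2 T1.R1=2
T0.R0=2 T1.R0=0 T1.R1=0
T0.R0=2 T1.R0=0 T1.R1=2
T0.R0=2 T1.R0=2 T1.R1=2

outcome vector order: (T0.R0,T1.R0,T1.R1)
|PSO outcomes| = 9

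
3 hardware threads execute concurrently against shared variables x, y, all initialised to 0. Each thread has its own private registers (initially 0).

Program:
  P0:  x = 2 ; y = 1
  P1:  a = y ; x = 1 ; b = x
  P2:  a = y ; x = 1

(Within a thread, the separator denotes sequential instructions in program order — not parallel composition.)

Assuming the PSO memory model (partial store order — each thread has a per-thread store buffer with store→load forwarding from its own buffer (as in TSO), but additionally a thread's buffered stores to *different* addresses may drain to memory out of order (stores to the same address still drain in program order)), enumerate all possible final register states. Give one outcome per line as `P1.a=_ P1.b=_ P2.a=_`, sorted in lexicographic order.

P1.a=0 P1.b=1 P2.a=0
P1.a=0 P1.b=1 P2.a=1
P1.a=0 P1.b=2 P2.a=0
P1.a=0 P1.b=2 P2.a=1
P1.a=1 P1.b=1 P2.a=0
P1.a=1 P1.b=1 P2.a=1
P1.a=1 P1.b=2 P2.a=0
P1.a=1 P1.b=2 P2.a=1

outcome vector order: (P1.a,P1.b,P2.a)
|PSO outcomes| = 8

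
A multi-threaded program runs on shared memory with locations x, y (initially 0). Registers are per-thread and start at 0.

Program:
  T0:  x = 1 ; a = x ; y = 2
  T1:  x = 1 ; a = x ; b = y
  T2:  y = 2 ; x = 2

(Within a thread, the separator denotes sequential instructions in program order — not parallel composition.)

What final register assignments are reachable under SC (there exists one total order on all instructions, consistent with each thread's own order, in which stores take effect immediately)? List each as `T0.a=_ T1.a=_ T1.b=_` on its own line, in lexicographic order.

T0.a=1 T1.a=1 T1.b=0
T0.a=1 T1.a=1 T1.b=2
T0.a=1 T1.a=2 T1.b=2
T0.a=2 T1.a=1 T1.b=0
T0.a=2 T1.a=1 T1.b=2
T0.a=2 T1.a=2 T1.b=2

outcome vector order: (T0.a,T1.a,T1.b)
|SC outcomes| = 6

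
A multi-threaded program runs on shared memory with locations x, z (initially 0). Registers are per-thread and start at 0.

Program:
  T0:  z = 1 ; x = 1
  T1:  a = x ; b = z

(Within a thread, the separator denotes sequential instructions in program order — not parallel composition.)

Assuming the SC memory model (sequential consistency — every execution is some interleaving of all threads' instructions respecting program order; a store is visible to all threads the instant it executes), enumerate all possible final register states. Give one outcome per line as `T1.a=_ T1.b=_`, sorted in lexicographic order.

T1.a=0 T1.b=0
T1.a=0 T1.b=1
T1.a=1 T1.b=1

outcome vector order: (T1.a,T1.b)
|SC outcomes| = 3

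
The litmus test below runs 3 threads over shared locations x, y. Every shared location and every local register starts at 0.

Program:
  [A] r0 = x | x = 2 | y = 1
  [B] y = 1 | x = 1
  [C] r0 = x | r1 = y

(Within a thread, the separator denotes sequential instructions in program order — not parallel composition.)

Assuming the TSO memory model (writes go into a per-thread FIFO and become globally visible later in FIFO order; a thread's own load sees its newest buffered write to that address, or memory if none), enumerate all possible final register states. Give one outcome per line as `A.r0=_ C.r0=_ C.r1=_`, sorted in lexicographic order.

A.r0=0 C.r0=0 C.r1=0
A.r0=0 C.r0=0 C.r1=1
A.r0=0 C.r0=1 C.r1=1
A.r0=0 C.r0=2 C.r1=0
A.r0=0 C.r0=2 C.r1=1
A.r0=1 C.r0=0 C.r1=0
A.r0=1 C.r0=0 C.r1=1
A.r0=1 C.r0=1 C.r1=1
A.r0=1 C.r0=2 C.r1=1

outcome vector order: (A.r0,C.r0,C.r1)
|TSO outcomes| = 9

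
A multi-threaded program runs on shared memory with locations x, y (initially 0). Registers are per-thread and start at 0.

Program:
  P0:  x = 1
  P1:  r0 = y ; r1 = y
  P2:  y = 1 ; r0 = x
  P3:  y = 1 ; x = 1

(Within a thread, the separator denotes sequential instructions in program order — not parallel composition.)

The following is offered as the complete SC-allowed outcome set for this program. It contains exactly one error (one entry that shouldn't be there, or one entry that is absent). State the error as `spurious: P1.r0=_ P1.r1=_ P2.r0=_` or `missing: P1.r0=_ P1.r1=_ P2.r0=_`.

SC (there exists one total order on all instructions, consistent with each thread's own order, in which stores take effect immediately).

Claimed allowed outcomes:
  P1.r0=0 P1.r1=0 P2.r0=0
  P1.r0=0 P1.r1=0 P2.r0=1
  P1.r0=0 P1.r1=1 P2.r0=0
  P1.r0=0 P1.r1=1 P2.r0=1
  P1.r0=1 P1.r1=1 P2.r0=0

outcome vector order: (P1.r0,P1.r1,P2.r0)
[SC] allowed = {(0,0,0) (0,0,1) (0,1,0) (0,1,1) (1,1,0) (1,1,1)}
SC∖claimed = {(1,1,1)}

missing: P1.r0=1 P1.r1=1 P2.r0=1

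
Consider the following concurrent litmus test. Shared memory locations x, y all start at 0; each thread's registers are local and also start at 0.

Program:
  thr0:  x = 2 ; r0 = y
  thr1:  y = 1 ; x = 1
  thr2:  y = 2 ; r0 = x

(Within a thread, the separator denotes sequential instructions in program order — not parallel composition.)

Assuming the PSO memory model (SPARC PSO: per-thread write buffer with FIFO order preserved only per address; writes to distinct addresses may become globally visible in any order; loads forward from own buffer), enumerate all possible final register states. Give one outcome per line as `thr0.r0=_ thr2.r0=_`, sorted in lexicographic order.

thr0.r0=0 thr2.r0=0
thr0.r0=0 thr2.r0=1
thr0.r0=0 thr2.r0=2
thr0.r0=1 thr2.r0=0
thr0.r0=1 thr2.r0=1
thr0.r0=1 thr2.r0=2
thr0.r0=2 thr2.r0=0
thr0.r0=2 thr2.r0=1
thr0.r0=2 thr2.r0=2

outcome vector order: (thr0.r0,thr2.r0)
|PSO outcomes| = 9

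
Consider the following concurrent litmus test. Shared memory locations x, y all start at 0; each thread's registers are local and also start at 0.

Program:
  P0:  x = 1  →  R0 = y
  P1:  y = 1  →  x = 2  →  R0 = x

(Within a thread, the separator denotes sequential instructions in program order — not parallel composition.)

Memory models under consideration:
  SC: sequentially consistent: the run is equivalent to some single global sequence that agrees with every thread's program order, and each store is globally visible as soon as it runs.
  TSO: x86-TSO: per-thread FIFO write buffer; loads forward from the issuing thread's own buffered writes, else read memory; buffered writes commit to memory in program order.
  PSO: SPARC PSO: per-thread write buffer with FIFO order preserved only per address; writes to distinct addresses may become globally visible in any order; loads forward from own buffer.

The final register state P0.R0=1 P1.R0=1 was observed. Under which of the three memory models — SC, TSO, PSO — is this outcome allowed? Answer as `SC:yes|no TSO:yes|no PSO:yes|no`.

SC:yes TSO:yes PSO:yes

outcome vector order: (P0.R0,P1.R0)
[SC] allowed = {(0,2), (1,1), (1,2)}
[TSO] allowed = {(0,1), (0,2), (1,1), (1,2)}
[PSO] allowed = {(0,1), (0,2), (1,1), (1,2)}
target (1,1) ∈ {SC,TSO,PSO}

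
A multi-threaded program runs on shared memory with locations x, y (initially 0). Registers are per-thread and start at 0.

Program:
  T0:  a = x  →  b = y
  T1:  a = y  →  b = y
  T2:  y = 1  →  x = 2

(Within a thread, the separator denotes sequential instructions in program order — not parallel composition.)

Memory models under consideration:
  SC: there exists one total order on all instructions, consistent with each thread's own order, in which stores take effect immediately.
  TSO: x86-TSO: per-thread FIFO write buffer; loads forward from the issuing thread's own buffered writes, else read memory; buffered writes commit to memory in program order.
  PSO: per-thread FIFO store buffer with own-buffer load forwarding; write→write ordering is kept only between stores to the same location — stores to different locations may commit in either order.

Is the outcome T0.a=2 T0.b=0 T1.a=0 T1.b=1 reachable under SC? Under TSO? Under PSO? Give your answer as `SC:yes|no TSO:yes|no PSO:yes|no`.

outcome vector order: (T0.a,T0.b,T1.a,T1.b)
SC: 9 outcomes — {0000; 0001; 0011; 0100; 0101; 0111; 2100; 2101; 2111}
TSO: 9 outcomes — {0000; 0001; 0011; 0100; 0101; 0111; 2100; 2101; 2111}
PSO: 12 outcomes — {0000; 0001; 0011; 0100; 0101; 0111; 2000; 2001; 2011; 2100; 2101; 2111}
target 2001 ∈ {PSO}

SC:no TSO:no PSO:yes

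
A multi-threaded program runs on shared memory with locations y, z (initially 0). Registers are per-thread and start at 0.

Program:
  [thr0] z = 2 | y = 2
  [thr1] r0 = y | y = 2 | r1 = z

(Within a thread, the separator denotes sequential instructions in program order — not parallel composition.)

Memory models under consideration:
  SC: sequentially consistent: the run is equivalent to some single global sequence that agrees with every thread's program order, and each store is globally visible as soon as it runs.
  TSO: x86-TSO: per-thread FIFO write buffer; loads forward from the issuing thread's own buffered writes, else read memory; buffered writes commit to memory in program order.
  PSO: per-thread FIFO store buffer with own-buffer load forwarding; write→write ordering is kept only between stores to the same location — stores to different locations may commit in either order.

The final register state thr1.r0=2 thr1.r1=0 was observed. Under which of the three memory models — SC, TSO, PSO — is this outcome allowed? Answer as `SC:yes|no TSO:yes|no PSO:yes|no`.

SC:no TSO:no PSO:yes

outcome vector order: (thr1.r0,thr1.r1)
SC (3): 0/0, 0/2, 2/2
TSO (3): 0/0, 0/2, 2/2
PSO (4): 0/0, 0/2, 2/0, 2/2
target 2/0 ∈ {PSO}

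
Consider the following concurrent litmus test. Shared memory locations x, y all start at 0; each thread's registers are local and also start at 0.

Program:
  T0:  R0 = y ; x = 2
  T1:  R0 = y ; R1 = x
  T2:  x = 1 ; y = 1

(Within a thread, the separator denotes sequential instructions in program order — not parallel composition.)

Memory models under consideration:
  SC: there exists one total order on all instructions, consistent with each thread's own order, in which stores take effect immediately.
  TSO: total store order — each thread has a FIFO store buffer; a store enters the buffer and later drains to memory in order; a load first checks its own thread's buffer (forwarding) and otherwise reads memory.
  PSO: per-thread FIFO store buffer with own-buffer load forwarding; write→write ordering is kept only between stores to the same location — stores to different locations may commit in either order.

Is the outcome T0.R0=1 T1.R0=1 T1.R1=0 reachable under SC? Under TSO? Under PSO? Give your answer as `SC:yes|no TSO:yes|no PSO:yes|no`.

outcome vector order: (T0.R0,T1.R0,T1.R1)
SC: 10 outcomes — {(0,0,0), (0,0,1), (0,0,2), (0,1,1), (0,1,2), (1,0,0), (1,0,1), (1,0,2), (1,1,1), (1,1,2)}
TSO: 10 outcomes — {(0,0,0), (0,0,1), (0,0,2), (0,1,1), (0,1,2), (1,0,0), (1,0,1), (1,0,2), (1,1,1), (1,1,2)}
PSO: 12 outcomes — {(0,0,0), (0,0,1), (0,0,2), (0,1,0), (0,1,1), (0,1,2), (1,0,0), (1,0,1), (1,0,2), (1,1,0), (1,1,1), (1,1,2)}
target (1,1,0) ∈ {PSO}

SC:no TSO:no PSO:yes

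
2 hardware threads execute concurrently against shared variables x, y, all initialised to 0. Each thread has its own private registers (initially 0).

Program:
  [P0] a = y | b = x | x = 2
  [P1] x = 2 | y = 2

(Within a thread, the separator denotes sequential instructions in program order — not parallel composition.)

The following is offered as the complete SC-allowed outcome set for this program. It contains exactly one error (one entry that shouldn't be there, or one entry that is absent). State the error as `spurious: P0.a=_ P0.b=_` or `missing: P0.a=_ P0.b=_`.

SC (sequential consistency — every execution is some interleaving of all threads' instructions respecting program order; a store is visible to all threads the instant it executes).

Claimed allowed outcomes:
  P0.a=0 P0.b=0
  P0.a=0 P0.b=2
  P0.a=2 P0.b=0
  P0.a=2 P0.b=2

spurious: P0.a=2 P0.b=0

outcome vector order: (P0.a,P0.b)
SC (3): 0/0 0/2 2/2
claimed∖SC = {2/0}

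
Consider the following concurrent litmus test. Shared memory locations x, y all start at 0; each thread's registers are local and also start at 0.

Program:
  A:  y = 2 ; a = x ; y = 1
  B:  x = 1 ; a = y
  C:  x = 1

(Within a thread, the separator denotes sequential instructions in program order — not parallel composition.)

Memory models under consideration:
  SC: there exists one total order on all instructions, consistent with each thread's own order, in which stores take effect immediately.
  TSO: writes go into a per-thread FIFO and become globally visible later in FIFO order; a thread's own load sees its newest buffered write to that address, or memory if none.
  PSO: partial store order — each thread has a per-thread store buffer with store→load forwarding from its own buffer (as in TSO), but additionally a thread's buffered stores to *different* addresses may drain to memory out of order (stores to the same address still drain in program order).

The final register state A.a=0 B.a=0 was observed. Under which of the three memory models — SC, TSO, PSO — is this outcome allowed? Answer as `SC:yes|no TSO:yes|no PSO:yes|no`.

SC:no TSO:yes PSO:yes

outcome vector order: (A.a,B.a)
[SC] allowed = {0/1 0/2 1/0 1/1 1/2}
[TSO] allowed = {0/0 0/1 0/2 1/0 1/1 1/2}
[PSO] allowed = {0/0 0/1 0/2 1/0 1/1 1/2}
target 0/0 ∈ {TSO,PSO}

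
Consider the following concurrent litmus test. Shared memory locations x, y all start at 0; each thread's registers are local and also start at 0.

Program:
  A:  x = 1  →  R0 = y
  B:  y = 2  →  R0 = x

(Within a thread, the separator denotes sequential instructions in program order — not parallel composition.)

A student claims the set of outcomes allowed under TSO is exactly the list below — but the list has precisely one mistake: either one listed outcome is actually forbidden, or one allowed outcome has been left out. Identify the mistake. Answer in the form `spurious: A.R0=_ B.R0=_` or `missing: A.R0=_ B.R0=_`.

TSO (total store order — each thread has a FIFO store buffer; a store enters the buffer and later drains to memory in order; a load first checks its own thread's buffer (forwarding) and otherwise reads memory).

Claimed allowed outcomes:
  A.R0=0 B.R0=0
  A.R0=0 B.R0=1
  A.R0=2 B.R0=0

outcome vector order: (A.R0,B.R0)
TSO (4): 0/0 0/1 2/0 2/1
TSO∖claimed = {2/1}

missing: A.R0=2 B.R0=1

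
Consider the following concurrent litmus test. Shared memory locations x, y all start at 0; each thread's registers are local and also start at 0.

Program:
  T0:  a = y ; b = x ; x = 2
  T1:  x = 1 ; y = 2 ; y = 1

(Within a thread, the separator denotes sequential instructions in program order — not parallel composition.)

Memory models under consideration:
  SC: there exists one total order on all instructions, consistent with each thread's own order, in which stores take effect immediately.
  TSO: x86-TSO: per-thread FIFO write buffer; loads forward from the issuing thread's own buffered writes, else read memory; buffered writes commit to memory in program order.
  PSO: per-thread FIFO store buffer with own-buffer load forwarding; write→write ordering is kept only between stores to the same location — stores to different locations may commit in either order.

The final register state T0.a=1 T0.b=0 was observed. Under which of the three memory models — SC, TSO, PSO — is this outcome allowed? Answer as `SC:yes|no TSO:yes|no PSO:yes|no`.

SC:no TSO:no PSO:yes

outcome vector order: (T0.a,T0.b)
under SC → <0 0>, <0 1>, <1 1>, <2 1>
under TSO → <0 0>, <0 1>, <1 1>, <2 1>
under PSO → <0 0>, <0 1>, <1 0>, <1 1>, <2 0>, <2 1>
target <1 0> ∈ {PSO}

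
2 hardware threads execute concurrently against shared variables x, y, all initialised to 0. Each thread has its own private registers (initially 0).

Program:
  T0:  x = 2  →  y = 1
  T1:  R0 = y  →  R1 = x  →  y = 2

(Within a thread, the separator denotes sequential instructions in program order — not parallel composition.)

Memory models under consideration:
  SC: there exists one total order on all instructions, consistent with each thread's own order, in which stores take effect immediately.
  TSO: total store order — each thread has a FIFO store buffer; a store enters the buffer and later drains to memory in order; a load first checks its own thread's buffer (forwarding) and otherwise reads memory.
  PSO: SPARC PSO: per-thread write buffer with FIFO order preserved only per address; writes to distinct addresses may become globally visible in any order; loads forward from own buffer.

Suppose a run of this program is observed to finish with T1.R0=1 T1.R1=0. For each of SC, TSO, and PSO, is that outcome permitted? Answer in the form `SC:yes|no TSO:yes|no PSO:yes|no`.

SC:no TSO:no PSO:yes

outcome vector order: (T1.R0,T1.R1)
SC: 3 outcomes — {<0 0>; <0 2>; <1 2>}
TSO: 3 outcomes — {<0 0>; <0 2>; <1 2>}
PSO: 4 outcomes — {<0 0>; <0 2>; <1 0>; <1 2>}
target <1 0> ∈ {PSO}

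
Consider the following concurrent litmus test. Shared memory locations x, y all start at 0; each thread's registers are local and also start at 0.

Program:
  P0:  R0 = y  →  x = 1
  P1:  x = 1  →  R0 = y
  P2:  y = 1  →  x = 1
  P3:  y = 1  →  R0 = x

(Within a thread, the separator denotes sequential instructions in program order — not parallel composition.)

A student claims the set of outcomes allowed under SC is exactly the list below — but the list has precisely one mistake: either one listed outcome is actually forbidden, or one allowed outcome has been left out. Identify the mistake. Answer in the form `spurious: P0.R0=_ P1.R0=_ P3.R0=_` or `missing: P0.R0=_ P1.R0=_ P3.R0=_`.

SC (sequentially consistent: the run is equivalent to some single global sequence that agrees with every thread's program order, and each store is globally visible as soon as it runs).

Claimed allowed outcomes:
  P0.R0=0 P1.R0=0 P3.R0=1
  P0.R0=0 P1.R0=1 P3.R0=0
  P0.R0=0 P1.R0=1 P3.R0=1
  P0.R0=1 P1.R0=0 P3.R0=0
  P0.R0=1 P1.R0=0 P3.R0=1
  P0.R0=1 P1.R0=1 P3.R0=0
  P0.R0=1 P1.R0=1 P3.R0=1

outcome vector order: (P0.R0,P1.R0,P3.R0)
[SC] allowed = {(0,0,1) (0,1,0) (0,1,1) (1,0,1) (1,1,0) (1,1,1)}
claimed∖SC = {(1,0,0)}

spurious: P0.R0=1 P1.R0=0 P3.R0=0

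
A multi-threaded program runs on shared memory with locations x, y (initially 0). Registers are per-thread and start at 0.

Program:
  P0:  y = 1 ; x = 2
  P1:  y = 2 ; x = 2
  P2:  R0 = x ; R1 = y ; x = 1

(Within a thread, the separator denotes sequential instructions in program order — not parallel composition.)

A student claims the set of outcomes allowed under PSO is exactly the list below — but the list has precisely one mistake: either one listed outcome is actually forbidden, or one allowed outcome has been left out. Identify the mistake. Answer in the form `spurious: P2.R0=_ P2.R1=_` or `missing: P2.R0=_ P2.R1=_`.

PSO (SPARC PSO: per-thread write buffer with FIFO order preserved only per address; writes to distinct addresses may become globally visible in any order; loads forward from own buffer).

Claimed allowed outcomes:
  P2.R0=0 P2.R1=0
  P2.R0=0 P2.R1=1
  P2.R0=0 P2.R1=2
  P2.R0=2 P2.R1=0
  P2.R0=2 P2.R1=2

missing: P2.R0=2 P2.R1=1

outcome vector order: (P2.R0,P2.R1)
[PSO] allowed = {(0,0) (0,1) (0,2) (2,0) (2,1) (2,2)}
PSO∖claimed = {(2,1)}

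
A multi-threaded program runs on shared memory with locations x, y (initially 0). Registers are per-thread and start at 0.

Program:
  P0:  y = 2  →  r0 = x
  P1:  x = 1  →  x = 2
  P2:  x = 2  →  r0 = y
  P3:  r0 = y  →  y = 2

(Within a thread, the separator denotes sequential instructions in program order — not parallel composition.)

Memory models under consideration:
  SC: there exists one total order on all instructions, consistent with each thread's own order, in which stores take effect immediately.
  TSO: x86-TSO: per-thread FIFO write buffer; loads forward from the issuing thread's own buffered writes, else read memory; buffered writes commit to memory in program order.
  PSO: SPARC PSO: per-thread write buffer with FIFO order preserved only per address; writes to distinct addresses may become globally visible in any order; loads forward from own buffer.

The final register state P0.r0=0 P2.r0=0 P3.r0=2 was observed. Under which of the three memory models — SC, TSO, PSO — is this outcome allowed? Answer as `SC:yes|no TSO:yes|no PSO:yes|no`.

SC:no TSO:yes PSO:yes

outcome vector order: (P0.r0,P2.r0,P3.r0)
under SC → <0 2 0>, <0 2 2>, <1 0 0>, <1 0 2>, <1 2 0>, <1 2 2>, <2 0 0>, <2 0 2>, <2 2 0>, <2 2 2>
under TSO → <0 0 0>, <0 0 2>, <0 2 0>, <0 2 2>, <1 0 0>, <1 0 2>, <1 2 0>, <1 2 2>, <2 0 0>, <2 0 2>, <2 2 0>, <2 2 2>
under PSO → <0 0 0>, <0 0 2>, <0 2 0>, <0 2 2>, <1 0 0>, <1 0 2>, <1 2 0>, <1 2 2>, <2 0 0>, <2 0 2>, <2 2 0>, <2 2 2>
target <0 0 2> ∈ {TSO,PSO}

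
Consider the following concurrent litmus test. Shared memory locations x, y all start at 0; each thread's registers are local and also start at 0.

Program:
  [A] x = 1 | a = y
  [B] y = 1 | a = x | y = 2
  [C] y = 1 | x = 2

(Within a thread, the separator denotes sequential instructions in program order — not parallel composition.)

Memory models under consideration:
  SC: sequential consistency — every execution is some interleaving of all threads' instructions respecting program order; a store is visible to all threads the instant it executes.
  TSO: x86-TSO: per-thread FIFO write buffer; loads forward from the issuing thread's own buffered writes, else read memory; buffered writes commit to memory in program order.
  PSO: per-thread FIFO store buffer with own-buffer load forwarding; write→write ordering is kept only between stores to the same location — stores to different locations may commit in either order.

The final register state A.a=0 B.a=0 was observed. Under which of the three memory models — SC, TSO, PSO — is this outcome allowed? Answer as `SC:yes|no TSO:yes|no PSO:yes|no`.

outcome vector order: (A.a,B.a)
SC: 8 outcomes — {0/1; 0/2; 1/0; 1/1; 1/2; 2/0; 2/1; 2/2}
TSO: 9 outcomes — {0/0; 0/1; 0/2; 1/0; 1/1; 1/2; 2/0; 2/1; 2/2}
PSO: 9 outcomes — {0/0; 0/1; 0/2; 1/0; 1/1; 1/2; 2/0; 2/1; 2/2}
target 0/0 ∈ {TSO,PSO}

SC:no TSO:yes PSO:yes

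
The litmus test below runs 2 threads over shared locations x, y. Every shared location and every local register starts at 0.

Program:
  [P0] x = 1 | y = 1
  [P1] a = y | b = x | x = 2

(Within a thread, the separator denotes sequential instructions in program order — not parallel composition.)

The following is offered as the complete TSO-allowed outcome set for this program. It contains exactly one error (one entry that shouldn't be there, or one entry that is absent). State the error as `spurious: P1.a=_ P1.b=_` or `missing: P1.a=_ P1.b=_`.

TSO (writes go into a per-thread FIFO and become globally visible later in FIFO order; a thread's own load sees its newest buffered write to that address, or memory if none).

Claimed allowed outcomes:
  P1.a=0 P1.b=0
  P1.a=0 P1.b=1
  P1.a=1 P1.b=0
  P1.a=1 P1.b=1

spurious: P1.a=1 P1.b=0

outcome vector order: (P1.a,P1.b)
TSO: 3 outcomes — {(0,0); (0,1); (1,1)}
claimed∖TSO = {(1,0)}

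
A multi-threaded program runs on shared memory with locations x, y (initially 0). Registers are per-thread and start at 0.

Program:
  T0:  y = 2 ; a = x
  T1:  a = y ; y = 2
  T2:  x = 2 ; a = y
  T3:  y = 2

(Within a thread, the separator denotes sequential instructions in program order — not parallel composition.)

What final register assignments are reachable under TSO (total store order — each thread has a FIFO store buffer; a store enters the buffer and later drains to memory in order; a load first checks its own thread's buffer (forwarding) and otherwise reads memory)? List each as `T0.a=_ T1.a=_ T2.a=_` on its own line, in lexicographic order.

outcome vector order: (T0.a,T1.a,T2.a)
|TSO outcomes| = 8

T0.a=0 T1.a=0 T2.a=0
T0.a=0 T1.a=0 T2.a=2
T0.a=0 T1.a=2 T2.a=0
T0.a=0 T1.a=2 T2.a=2
T0.a=2 T1.a=0 T2.a=0
T0.a=2 T1.a=0 T2.a=2
T0.a=2 T1.a=2 T2.a=0
T0.a=2 T1.a=2 T2.a=2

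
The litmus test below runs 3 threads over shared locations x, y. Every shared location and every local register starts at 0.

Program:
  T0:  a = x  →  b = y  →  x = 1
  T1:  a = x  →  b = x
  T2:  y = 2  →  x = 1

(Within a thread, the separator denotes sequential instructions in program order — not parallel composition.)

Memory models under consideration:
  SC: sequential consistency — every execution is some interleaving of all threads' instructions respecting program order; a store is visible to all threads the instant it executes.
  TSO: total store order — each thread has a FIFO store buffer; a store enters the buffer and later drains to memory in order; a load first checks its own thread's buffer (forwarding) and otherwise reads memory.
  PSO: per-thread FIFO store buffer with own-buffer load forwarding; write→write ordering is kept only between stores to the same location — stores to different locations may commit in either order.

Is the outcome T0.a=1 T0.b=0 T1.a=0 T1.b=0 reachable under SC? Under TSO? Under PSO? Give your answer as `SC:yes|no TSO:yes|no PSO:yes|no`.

outcome vector order: (T0.a,T0.b,T1.a,T1.b)
under SC → 0000, 0001, 0011, 0200, 0201, 0211, 1200, 1201, 1211
under TSO → 0000, 0001, 0011, 0200, 0201, 0211, 1200, 1201, 1211
under PSO → 0000, 0001, 0011, 0200, 0201, 0211, 1000, 1001, 1011, 1200, 1201, 1211
target 1000 ∈ {PSO}

SC:no TSO:no PSO:yes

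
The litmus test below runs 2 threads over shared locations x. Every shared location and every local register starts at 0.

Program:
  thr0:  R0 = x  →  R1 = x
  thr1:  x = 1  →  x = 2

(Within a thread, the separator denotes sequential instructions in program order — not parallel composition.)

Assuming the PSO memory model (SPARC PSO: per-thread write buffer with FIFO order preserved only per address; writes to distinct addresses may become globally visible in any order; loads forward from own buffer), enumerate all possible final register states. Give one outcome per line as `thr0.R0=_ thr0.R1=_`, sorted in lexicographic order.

thr0.R0=0 thr0.R1=0
thr0.R0=0 thr0.R1=1
thr0.R0=0 thr0.R1=2
thr0.R0=1 thr0.R1=1
thr0.R0=1 thr0.R1=2
thr0.R0=2 thr0.R1=2

outcome vector order: (thr0.R0,thr0.R1)
|PSO outcomes| = 6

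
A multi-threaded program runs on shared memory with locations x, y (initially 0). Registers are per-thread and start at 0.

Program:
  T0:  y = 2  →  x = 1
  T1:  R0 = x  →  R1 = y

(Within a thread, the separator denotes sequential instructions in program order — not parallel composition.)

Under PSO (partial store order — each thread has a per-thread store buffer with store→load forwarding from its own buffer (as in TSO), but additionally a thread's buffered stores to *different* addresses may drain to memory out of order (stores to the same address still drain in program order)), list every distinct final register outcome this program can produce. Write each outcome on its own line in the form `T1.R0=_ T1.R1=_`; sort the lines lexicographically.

T1.R0=0 T1.R1=0
T1.R0=0 T1.R1=2
T1.R0=1 T1.R1=0
T1.R0=1 T1.R1=2

outcome vector order: (T1.R0,T1.R1)
|PSO outcomes| = 4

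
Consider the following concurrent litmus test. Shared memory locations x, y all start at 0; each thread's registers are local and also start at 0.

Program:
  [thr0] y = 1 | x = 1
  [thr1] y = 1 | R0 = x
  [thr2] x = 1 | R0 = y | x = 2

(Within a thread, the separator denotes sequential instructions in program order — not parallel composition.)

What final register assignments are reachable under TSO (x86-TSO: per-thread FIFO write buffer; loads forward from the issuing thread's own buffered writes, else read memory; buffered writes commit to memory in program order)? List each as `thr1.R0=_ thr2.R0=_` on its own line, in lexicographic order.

outcome vector order: (thr1.R0,thr2.R0)
|TSO outcomes| = 6

thr1.R0=0 thr2.R0=0
thr1.R0=0 thr2.R0=1
thr1.R0=1 thr2.R0=0
thr1.R0=1 thr2.R0=1
thr1.R0=2 thr2.R0=0
thr1.R0=2 thr2.R0=1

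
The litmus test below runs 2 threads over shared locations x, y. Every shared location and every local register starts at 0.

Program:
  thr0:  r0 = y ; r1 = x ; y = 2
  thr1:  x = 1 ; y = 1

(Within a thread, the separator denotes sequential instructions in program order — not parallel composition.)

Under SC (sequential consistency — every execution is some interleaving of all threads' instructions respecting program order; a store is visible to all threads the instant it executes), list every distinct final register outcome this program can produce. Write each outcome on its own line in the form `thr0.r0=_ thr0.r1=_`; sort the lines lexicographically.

thr0.r0=0 thr0.r1=0
thr0.r0=0 thr0.r1=1
thr0.r0=1 thr0.r1=1

outcome vector order: (thr0.r0,thr0.r1)
|SC outcomes| = 3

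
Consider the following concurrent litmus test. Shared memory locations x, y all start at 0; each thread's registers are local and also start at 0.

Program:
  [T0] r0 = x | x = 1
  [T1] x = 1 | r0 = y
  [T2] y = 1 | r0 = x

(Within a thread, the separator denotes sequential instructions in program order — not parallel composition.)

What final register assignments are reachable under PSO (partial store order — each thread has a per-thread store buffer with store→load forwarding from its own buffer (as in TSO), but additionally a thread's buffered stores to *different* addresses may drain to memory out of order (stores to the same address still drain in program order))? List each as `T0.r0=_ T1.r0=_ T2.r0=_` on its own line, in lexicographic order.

T0.r0=0 T1.r0=0 T2.r0=0
T0.r0=0 T1.r0=0 T2.r0=1
T0.r0=0 T1.r0=1 T2.r0=0
T0.r0=0 T1.r0=1 T2.r0=1
T0.r0=1 T1.r0=0 T2.r0=0
T0.r0=1 T1.r0=0 T2.r0=1
T0.r0=1 T1.r0=1 T2.r0=0
T0.r0=1 T1.r0=1 T2.r0=1

outcome vector order: (T0.r0,T1.r0,T2.r0)
|PSO outcomes| = 8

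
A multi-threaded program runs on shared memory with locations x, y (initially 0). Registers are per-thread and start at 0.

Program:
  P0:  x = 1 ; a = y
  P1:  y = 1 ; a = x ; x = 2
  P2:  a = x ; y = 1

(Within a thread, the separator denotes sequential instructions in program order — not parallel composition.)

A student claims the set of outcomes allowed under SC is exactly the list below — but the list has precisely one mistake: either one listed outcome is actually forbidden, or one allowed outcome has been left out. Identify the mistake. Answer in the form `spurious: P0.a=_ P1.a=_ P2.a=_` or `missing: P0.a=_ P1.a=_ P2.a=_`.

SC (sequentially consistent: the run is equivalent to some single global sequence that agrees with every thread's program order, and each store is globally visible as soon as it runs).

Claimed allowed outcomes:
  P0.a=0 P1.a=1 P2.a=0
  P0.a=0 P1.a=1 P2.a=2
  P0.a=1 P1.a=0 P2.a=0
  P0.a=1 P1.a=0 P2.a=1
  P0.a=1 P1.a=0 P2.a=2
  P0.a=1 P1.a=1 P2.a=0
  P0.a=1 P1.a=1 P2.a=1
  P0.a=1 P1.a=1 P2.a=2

outcome vector order: (P0.a,P1.a,P2.a)
under SC → <0 1 0>, <0 1 1>, <0 1 2>, <1 0 0>, <1 0 1>, <1 0 2>, <1 1 0>, <1 1 1>, <1 1 2>
SC∖claimed = {<0 1 1>}

missing: P0.a=0 P1.a=1 P2.a=1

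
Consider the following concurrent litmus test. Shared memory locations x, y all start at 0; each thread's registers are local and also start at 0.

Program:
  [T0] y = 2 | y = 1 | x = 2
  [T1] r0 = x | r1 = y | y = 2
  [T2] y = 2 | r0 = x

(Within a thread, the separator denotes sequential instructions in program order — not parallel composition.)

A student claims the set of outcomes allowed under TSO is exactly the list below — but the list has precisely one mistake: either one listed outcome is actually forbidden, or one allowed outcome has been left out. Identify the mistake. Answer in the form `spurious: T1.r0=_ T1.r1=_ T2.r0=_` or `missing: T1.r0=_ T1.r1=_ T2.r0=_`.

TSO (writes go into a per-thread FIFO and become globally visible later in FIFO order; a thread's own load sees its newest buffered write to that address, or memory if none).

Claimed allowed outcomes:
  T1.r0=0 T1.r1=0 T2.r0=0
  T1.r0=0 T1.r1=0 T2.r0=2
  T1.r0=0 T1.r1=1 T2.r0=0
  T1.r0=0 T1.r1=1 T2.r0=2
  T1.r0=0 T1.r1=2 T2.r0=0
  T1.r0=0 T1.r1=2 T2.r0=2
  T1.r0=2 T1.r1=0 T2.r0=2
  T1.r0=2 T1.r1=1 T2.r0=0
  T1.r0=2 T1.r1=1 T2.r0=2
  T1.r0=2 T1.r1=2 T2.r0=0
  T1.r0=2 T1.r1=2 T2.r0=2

spurious: T1.r0=2 T1.r1=0 T2.r0=2

outcome vector order: (T1.r0,T1.r1,T2.r0)
TSO (10): <0 0 0>; <0 0 2>; <0 1 0>; <0 1 2>; <0 2 0>; <0 2 2>; <2 1 0>; <2 1 2>; <2 2 0>; <2 2 2>
claimed∖TSO = {<2 0 2>}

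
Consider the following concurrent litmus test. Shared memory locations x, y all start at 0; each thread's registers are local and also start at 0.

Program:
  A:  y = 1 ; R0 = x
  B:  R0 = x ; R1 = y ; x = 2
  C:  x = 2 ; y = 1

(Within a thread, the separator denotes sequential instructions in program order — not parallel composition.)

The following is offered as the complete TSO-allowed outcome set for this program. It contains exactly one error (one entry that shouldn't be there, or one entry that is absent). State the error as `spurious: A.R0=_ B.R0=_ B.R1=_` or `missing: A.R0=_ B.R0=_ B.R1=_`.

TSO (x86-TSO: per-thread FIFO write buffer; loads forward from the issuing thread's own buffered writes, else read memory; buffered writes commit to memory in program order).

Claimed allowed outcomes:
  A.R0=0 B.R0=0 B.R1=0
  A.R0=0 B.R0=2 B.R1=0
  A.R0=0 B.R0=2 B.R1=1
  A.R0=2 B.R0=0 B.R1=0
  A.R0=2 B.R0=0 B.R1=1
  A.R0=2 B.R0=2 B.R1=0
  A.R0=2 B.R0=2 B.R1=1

outcome vector order: (A.R0,B.R0,B.R1)
under TSO → 000; 001; 020; 021; 200; 201; 220; 221
TSO∖claimed = {001}

missing: A.R0=0 B.R0=0 B.R1=1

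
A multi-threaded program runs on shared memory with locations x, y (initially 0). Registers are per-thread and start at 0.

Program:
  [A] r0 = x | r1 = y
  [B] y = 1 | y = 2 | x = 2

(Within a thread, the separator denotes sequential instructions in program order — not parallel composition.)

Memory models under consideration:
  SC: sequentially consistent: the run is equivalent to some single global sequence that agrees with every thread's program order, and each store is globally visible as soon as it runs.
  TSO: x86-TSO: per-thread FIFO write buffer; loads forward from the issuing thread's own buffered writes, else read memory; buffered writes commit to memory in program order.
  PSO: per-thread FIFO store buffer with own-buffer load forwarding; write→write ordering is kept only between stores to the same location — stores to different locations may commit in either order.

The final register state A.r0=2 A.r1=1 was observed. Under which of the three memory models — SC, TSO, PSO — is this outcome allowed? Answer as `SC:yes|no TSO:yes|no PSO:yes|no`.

SC:no TSO:no PSO:yes

outcome vector order: (A.r0,A.r1)
[SC] allowed = {(0,0); (0,1); (0,2); (2,2)}
[TSO] allowed = {(0,0); (0,1); (0,2); (2,2)}
[PSO] allowed = {(0,0); (0,1); (0,2); (2,0); (2,1); (2,2)}
target (2,1) ∈ {PSO}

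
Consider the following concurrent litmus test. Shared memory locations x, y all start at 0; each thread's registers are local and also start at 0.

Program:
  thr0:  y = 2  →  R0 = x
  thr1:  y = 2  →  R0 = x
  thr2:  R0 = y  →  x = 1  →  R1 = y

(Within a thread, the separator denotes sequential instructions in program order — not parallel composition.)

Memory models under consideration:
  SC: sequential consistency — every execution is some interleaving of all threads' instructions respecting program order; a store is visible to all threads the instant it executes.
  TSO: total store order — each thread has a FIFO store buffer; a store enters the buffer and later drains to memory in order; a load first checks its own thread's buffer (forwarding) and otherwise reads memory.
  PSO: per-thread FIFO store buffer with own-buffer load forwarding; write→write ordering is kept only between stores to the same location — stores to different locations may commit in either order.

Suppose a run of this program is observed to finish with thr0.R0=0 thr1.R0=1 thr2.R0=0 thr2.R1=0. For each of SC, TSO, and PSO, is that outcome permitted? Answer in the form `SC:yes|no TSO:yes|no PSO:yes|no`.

SC:no TSO:yes PSO:yes

outcome vector order: (thr0.R0,thr1.R0,thr2.R0,thr2.R1)
SC (9): <0 0 0 2> <0 0 2 2> <0 1 0 2> <0 1 2 2> <1 0 0 2> <1 0 2 2> <1 1 0 0> <1 1 0 2> <1 1 2 2>
TSO (12): <0 0 0 0> <0 0 0 2> <0 0 2 2> <0 1 0 0> <0 1 0 2> <0 1 2 2> <1 0 0 0> <1 0 0 2> <1 0 2 2> <1 1 0 0> <1 1 0 2> <1 1 2 2>
PSO (12): <0 0 0 0> <0 0 0 2> <0 0 2 2> <0 1 0 0> <0 1 0 2> <0 1 2 2> <1 0 0 0> <1 0 0 2> <1 0 2 2> <1 1 0 0> <1 1 0 2> <1 1 2 2>
target <0 1 0 0> ∈ {TSO,PSO}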